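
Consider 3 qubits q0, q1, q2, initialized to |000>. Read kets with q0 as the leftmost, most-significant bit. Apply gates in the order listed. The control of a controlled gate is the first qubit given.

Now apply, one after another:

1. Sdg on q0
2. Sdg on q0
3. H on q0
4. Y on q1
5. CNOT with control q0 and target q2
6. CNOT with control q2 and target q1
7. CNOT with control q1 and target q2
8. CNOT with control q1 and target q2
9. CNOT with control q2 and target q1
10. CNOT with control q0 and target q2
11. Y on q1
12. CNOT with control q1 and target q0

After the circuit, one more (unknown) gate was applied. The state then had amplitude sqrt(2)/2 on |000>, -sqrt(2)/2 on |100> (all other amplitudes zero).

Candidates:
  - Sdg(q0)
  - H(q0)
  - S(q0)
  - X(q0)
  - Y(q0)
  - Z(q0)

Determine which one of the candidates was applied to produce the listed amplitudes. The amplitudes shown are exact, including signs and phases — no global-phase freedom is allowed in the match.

The unique candidate consistent with the amplitudes is Z(q0).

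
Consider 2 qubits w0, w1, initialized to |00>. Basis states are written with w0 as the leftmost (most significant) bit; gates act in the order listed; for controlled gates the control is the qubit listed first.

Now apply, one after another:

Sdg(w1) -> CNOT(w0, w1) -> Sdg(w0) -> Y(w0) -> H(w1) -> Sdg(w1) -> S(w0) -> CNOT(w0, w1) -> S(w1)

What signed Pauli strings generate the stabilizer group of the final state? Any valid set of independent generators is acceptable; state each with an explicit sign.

The stabilizer group can be generated by -IX, -ZI, among other valid generating sets.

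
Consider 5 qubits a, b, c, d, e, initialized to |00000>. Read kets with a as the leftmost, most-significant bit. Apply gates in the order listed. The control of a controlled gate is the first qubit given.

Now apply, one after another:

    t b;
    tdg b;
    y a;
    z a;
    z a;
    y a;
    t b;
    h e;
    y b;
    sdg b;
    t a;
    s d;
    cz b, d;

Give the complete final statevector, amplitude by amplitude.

The final amplitudes are sqrt(2)/2 on |01000>, sqrt(2)/2 on |01001>, and 0 on every other basis state. Key observation: gates 2-7 undo each other exactly, leaving only the rest of the circuit to track.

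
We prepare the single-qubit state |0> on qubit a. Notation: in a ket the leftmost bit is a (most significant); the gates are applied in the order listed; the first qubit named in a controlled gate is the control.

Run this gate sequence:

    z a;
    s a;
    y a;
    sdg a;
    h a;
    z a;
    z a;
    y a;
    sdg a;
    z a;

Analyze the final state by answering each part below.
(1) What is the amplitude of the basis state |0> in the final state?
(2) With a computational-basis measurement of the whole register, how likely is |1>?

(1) The amplitude on |0> is sqrt(2)*I/2.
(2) The probability of measuring |1> is 1/2.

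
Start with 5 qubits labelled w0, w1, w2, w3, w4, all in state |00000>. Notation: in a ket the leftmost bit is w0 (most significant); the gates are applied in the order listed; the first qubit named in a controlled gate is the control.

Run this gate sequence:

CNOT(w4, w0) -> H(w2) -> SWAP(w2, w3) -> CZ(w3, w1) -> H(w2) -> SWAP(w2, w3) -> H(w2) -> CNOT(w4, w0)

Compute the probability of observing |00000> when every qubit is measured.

The probability of measuring |00000> is 1/2.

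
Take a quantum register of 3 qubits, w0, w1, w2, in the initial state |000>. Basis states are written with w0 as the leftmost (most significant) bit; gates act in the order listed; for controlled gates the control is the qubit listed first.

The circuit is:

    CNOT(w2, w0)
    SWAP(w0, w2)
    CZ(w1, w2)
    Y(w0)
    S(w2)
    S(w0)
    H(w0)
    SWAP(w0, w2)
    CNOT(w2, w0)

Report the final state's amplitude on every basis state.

The final amplitudes are -sqrt(2)/2 on |000>, sqrt(2)/2 on |101>, and 0 on every other basis state.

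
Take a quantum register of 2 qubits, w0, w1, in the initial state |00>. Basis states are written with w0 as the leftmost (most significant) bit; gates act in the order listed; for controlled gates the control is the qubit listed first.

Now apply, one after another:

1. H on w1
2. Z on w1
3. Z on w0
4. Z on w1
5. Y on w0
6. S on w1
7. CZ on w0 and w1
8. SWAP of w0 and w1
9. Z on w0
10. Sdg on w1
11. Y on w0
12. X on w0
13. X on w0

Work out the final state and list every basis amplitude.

After the circuit, the state carries amplitude 0 on |00>, sqrt(2)/2 on |01>, 0 on |10>, sqrt(2)*I/2 on |11>.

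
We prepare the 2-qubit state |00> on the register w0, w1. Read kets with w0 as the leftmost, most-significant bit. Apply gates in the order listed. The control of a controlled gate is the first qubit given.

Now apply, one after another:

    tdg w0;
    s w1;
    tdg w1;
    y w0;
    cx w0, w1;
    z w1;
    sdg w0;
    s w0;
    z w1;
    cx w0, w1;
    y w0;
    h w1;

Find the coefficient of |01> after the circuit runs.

The amplitude on |01> is sqrt(2)/2.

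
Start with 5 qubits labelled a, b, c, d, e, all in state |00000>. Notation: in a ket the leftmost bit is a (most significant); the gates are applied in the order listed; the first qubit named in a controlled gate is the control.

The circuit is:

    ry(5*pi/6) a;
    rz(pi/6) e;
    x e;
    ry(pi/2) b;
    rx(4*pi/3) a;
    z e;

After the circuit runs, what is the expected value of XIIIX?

The observable XIIIX averages to 0.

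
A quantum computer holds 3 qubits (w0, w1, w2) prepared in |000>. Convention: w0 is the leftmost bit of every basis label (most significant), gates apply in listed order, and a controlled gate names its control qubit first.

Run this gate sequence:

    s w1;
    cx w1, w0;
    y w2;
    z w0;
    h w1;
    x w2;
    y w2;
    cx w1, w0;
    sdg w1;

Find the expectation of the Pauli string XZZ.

The expectation value of XZZ is 0.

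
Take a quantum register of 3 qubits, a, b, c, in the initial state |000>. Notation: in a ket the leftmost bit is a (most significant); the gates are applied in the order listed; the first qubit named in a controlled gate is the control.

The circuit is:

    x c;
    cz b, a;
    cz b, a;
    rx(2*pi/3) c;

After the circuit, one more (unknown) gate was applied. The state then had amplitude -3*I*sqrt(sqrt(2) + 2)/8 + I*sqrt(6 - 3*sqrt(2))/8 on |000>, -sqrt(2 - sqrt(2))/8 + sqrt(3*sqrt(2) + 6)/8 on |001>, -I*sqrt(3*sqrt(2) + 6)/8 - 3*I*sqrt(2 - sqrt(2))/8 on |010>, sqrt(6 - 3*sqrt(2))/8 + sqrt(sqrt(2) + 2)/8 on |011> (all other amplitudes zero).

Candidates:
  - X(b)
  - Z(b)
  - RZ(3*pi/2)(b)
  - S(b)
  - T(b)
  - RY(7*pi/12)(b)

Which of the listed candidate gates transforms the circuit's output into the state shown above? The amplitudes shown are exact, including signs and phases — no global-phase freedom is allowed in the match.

The unique candidate consistent with the amplitudes is RY(7*pi/12)(b). Key observation: gates 2-3 undo each other exactly, leaving only the rest of the circuit to track.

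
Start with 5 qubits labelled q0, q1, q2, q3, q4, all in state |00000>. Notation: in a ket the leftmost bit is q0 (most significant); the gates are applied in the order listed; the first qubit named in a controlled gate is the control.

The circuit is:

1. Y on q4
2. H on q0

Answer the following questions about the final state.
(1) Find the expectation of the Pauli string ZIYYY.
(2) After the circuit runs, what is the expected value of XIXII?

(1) In the final state, ZIYYY has expectation 0.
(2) The expectation value of XIXII is 0.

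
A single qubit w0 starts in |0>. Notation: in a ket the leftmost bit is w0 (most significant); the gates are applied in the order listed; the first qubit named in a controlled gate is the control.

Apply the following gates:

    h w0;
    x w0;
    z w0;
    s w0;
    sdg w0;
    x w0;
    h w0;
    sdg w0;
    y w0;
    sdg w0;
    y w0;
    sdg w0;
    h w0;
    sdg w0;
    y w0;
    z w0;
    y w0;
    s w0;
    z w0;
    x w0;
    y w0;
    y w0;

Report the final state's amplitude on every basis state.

After the circuit, the state carries amplitude sqrt(2)/2 on |0>, -sqrt(2)/2 on |1>.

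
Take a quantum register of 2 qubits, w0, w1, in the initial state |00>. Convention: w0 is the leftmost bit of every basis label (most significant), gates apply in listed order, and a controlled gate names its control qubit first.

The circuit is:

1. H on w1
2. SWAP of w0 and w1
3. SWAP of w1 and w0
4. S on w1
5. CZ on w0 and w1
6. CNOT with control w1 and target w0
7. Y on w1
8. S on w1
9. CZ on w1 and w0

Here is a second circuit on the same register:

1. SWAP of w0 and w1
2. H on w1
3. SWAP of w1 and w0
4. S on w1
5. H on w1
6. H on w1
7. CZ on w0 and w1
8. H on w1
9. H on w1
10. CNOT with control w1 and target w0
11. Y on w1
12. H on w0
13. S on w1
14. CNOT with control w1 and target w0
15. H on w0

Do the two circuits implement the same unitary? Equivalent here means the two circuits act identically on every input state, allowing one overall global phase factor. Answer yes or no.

No: there is an input state on which the two circuits produce genuinely different outputs (not merely differing by a phase).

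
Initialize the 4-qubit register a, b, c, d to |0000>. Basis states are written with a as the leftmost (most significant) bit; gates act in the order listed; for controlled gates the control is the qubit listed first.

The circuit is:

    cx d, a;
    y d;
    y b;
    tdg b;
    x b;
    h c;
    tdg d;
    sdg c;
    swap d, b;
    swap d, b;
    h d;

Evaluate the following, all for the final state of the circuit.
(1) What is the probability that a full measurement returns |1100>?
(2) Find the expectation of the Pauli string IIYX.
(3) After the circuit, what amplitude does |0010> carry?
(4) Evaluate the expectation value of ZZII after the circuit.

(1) Outcome |1100> occurs with probability 0. Key observation: steps 9-10 multiply out to the identity, so the circuit reduces to the remaining gates.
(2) The expectation value of IIYX is 1.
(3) The amplitude on |0010> is 1/2.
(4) The observable ZZII averages to 1.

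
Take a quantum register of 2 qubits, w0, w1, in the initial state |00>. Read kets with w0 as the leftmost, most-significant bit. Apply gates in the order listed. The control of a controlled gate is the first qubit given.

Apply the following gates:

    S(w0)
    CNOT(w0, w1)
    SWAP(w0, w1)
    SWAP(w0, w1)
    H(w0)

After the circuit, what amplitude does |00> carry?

The amplitude on |00> is sqrt(2)/2.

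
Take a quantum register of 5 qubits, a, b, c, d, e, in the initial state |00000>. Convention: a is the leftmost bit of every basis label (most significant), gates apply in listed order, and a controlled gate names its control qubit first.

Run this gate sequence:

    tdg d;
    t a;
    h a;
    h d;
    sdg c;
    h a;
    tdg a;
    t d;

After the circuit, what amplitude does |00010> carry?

The amplitude on |00010> is sqrt(2)*exp(I*pi/4)/2.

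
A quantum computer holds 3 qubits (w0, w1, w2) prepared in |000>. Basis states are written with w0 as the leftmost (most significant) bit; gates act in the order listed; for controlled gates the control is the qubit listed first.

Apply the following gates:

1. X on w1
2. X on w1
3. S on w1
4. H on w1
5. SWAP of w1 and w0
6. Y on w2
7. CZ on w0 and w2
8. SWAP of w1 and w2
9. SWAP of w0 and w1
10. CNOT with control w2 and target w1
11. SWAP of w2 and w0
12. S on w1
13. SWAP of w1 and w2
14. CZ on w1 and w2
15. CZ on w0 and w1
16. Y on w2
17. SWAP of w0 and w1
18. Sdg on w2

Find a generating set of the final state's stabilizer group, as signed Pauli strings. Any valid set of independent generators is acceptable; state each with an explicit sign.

The final state is stabilized by the group generated by +IIX, -ZII, +IZI; other independent generating sets are equally valid.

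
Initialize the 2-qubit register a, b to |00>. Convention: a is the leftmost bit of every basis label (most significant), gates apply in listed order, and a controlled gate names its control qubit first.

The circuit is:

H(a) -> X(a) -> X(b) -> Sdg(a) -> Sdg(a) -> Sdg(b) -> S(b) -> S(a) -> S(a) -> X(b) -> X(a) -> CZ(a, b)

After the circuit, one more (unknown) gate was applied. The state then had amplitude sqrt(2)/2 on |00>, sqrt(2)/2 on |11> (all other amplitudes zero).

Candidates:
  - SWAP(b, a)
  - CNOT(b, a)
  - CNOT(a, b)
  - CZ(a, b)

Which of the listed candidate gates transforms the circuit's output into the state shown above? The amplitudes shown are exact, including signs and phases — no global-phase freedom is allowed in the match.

The applied gate was CNOT(a, b).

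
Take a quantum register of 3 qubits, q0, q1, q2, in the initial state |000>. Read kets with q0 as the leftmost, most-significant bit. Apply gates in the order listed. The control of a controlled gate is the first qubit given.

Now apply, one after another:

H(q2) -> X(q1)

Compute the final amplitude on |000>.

The final state's coefficient on |000> equals 0.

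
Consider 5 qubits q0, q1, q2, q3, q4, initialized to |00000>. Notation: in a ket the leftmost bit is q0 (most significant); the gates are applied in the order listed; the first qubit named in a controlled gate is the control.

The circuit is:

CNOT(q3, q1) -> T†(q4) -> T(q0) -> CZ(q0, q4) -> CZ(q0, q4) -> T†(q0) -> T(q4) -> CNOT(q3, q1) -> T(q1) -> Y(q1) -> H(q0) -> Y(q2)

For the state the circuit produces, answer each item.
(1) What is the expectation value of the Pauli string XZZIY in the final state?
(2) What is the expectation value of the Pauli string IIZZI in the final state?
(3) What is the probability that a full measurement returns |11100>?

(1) The observable XZZIY averages to 0. Key observation: gates 1-8 undo each other exactly, leaving only the rest of the circuit to track.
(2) The expectation value of IIZZI is -1.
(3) A full measurement returns |11100> with probability 1/2.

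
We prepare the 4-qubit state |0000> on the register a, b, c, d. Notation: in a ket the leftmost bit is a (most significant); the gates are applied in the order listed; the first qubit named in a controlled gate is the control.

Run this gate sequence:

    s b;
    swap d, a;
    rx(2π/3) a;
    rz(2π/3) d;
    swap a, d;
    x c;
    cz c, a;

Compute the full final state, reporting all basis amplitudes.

After the circuit, the state carries amplitude -exp(2*I*pi/3)/2 on |0010>, -sqrt(3)*exp(I*pi/6)/2 on |0011>, and 0 on every other basis state.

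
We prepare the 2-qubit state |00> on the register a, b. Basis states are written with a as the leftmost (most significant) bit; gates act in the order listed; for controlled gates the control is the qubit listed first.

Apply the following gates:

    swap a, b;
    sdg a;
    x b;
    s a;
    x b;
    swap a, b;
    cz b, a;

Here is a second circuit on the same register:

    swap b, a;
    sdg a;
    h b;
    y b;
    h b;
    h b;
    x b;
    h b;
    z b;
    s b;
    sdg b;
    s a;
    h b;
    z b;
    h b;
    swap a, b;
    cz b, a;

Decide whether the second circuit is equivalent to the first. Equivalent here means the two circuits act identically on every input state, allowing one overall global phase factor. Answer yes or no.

No, they are not equivalent — no single phase factor reconciles the two unitaries.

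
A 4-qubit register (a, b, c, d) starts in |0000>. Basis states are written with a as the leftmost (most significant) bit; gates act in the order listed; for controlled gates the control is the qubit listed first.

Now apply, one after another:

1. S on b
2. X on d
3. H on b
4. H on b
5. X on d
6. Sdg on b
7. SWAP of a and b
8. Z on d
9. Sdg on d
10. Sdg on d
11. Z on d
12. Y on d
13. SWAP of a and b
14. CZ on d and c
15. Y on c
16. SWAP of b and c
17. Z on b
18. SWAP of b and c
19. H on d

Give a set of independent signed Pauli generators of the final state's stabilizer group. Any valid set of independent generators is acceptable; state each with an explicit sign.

The final state is stabilized by the group generated by -IIIX, +ZIII, +IZII, -IIZI; other independent generating sets are equally valid.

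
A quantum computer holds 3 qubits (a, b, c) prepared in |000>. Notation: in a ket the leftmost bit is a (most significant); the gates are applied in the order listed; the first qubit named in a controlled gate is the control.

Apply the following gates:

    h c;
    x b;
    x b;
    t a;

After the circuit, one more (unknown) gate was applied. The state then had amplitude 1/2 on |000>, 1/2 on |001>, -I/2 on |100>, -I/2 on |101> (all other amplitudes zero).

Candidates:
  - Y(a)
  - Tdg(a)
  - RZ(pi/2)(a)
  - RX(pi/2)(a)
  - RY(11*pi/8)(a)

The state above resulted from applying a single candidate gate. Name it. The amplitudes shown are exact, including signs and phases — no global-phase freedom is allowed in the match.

It was RX(pi/2)(a) that produced the state shown. Key observation: the block from step 2 through step 3 cancels to the identity and can be dropped.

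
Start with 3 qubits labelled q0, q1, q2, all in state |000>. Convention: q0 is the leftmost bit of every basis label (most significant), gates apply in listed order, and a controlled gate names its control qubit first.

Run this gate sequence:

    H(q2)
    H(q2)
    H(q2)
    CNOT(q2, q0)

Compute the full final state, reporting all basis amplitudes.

The final amplitudes are sqrt(2)/2 on |000>, sqrt(2)/2 on |101>, and 0 on every other basis state. Key observation: gates 1-2 undo each other exactly, leaving only the rest of the circuit to track.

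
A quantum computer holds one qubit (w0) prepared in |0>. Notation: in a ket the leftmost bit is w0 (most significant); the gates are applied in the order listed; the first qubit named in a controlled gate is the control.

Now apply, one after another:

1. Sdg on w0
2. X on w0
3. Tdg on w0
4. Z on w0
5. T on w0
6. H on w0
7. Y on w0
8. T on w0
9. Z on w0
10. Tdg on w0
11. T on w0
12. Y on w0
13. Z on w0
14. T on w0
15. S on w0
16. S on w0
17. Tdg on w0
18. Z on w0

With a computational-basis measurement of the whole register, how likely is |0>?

The probability of measuring |0> is 1/2.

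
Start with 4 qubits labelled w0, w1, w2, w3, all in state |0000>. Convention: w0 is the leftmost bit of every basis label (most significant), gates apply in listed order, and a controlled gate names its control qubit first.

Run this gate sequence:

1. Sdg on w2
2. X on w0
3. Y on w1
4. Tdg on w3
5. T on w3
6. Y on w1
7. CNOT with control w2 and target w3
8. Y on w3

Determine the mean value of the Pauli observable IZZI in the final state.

The expectation value of IZZI is 1.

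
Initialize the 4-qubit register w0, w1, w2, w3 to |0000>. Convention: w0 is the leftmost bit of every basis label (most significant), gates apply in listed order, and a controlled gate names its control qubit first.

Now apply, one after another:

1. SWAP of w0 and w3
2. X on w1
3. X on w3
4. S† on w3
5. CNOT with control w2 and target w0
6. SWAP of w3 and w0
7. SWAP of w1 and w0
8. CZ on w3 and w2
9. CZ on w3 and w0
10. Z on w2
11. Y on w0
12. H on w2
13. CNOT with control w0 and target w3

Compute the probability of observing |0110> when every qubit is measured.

The probability of measuring |0110> is 1/2.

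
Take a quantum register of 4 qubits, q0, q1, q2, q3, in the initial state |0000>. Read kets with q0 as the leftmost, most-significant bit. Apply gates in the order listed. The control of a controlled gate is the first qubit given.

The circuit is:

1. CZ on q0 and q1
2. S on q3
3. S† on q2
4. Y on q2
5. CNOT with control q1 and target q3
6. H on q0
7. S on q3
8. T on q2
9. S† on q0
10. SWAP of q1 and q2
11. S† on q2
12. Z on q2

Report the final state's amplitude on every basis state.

The final amplitudes are sqrt(2)*exp(3*I*pi/4)/2 on |0100>, sqrt(2)*exp(I*pi/4)/2 on |1100>, and 0 on every other basis state.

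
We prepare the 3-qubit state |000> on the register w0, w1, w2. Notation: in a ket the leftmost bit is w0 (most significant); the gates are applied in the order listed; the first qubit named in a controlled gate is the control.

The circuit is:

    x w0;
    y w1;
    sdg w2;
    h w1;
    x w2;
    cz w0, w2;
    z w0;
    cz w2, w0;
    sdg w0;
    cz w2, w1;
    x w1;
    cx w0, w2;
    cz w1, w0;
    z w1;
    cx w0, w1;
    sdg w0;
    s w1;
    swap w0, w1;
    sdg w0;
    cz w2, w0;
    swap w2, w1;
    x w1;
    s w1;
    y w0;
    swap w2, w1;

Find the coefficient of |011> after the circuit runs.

The amplitude on |011> is sqrt(2)*I/2.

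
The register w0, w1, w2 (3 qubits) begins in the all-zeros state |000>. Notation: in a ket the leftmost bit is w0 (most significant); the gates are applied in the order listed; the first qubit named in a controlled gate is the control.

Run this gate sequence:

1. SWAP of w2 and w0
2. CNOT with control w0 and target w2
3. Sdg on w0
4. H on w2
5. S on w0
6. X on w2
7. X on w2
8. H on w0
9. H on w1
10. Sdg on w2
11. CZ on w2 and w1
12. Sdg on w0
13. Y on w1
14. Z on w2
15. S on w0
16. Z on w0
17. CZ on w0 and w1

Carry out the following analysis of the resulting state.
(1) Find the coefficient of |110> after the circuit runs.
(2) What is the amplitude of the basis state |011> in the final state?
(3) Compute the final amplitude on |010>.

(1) The final state's coefficient on |110> equals sqrt(2)*I/4.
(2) The final state's coefficient on |011> equals -sqrt(2)/4.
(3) |010> carries amplitude sqrt(2)*I/4 in the final state.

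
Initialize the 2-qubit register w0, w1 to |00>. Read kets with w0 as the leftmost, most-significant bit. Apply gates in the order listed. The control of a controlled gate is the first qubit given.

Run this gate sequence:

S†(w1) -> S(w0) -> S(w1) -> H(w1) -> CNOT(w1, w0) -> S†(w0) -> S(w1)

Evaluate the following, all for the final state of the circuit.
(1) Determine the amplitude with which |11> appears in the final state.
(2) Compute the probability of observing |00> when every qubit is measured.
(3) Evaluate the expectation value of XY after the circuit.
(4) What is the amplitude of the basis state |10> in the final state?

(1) |11> carries amplitude sqrt(2)/2 in the final state.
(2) A full measurement returns |00> with probability 1/2.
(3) The expectation value of XY is 0.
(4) |10> carries amplitude 0 in the final state.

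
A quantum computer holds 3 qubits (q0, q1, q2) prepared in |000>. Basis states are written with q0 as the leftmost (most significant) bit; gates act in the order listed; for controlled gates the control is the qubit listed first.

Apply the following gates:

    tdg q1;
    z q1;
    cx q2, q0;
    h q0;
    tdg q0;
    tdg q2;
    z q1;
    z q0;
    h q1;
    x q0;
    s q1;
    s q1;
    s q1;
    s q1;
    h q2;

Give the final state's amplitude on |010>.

The final state's coefficient on |010> equals sqrt(2)*exp(3*I*pi/4)/4.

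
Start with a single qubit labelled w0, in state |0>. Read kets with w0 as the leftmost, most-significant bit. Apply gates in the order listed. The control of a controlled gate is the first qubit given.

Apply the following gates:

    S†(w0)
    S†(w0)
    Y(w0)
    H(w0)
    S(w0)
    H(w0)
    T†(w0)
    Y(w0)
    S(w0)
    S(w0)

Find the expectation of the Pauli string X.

The observable X averages to sqrt(2)/2.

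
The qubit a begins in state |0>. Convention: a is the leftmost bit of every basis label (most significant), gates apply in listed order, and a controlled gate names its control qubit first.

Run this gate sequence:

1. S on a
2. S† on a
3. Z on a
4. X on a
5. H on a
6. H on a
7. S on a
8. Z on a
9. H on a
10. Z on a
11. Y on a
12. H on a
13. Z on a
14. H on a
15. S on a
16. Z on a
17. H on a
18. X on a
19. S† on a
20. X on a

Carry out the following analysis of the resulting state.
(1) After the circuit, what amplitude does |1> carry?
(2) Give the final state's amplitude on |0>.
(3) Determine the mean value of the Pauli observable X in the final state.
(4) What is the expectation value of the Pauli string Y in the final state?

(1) |1> carries amplitude 1/2 - I/2 in the final state.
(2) The amplitude on |0> is 1/2 - I/2.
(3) The observable X averages to 1.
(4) The observable Y averages to 0.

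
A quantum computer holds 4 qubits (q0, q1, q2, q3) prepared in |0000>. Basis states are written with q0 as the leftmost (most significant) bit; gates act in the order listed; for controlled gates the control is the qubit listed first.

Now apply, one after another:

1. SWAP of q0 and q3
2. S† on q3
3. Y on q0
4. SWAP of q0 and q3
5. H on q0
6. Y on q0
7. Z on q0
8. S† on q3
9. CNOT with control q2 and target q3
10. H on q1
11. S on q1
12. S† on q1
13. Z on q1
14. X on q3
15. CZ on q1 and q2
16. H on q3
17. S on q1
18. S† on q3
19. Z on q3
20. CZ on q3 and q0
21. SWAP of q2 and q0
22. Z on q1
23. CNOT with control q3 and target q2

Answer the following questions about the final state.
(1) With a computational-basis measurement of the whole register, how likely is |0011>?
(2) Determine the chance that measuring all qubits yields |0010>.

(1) A full measurement returns |0011> with probability 1/8.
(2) Outcome |0010> occurs with probability 1/8.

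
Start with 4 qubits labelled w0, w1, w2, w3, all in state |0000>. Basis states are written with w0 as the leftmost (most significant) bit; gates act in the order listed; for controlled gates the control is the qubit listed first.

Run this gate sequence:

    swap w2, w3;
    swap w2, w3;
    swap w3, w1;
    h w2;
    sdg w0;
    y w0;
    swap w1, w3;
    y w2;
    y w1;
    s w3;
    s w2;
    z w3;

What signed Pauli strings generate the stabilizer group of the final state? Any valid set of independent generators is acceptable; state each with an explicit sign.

The final state is stabilized by the group generated by -IIYI, -ZIII, -IZII, +IIIZ; other independent generating sets are equally valid. Key observation: the block from step 1 through step 2 cancels to the identity and can be dropped.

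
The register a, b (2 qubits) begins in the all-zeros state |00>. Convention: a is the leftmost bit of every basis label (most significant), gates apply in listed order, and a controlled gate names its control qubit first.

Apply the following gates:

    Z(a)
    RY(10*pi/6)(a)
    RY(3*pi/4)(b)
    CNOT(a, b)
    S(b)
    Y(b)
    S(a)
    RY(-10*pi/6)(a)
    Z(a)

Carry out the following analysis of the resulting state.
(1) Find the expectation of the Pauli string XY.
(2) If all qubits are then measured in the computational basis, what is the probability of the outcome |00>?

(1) In the final state, XY has expectation -sqrt(6)/8.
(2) The probability of measuring |00> is sqrt(2)/8 + 5/16.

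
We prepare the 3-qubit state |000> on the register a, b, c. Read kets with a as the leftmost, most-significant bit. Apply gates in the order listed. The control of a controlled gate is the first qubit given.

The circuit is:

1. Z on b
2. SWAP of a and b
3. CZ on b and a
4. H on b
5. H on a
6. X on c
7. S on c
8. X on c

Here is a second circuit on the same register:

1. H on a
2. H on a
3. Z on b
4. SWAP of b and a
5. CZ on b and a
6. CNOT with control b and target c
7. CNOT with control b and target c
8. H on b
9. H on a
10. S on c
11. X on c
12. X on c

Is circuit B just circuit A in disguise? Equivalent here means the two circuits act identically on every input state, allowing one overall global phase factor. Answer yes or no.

No, they are not equivalent — no single phase factor reconciles the two unitaries.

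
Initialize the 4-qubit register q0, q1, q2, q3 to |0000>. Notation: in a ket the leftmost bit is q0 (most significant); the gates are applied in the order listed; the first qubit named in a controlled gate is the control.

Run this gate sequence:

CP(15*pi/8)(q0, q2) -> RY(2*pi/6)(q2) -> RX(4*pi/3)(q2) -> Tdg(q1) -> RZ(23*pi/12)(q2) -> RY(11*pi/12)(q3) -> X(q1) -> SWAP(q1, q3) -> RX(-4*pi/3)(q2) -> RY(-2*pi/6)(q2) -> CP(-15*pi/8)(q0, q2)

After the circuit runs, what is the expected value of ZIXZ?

The observable ZIXZ averages to sqrt(3)*(-9*sqrt(6) + 4 + 7*sqrt(2))/64.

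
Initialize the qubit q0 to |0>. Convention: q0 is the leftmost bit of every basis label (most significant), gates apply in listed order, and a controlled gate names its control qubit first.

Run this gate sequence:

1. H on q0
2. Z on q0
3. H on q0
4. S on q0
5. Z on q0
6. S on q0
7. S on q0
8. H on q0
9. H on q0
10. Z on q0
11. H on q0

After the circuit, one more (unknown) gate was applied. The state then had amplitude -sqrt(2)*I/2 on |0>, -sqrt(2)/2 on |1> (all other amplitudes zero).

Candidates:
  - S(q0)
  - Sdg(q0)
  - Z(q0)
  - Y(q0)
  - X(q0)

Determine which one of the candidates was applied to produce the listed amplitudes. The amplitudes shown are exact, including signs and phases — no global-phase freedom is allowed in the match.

The applied gate was S(q0).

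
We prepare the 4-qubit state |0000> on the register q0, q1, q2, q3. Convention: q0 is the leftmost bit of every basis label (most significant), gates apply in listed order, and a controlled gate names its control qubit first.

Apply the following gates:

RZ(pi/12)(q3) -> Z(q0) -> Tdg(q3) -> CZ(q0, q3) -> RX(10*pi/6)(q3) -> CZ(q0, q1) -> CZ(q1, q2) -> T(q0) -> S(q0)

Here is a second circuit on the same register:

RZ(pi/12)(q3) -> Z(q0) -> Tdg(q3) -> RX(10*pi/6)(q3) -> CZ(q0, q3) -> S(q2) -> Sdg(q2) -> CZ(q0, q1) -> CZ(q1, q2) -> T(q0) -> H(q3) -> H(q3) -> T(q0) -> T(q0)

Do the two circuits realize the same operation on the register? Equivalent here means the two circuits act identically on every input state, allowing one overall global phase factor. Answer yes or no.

No: there is an input state on which the two circuits produce genuinely different outputs (not merely differing by a phase).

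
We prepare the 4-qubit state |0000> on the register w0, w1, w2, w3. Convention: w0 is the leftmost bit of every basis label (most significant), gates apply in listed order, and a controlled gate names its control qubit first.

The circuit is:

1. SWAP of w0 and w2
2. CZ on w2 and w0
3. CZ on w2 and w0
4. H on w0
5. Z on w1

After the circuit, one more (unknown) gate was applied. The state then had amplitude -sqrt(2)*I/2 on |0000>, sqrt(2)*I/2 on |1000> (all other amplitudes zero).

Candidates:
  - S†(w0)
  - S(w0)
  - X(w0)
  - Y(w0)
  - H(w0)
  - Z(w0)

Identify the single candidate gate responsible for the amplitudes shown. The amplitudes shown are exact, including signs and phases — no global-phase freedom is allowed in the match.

The unique candidate consistent with the amplitudes is Y(w0). Key observation: steps 2-3 multiply out to the identity, so the circuit reduces to the remaining gates.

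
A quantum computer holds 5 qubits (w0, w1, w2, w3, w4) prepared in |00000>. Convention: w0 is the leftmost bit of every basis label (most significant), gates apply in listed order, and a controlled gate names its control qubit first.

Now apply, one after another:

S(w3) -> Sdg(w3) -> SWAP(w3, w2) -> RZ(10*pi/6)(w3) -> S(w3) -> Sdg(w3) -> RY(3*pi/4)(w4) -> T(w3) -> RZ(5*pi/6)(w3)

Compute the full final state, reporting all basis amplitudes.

The resulting statevector has amplitude sqrt(2 - sqrt(2))*exp(3*I*pi/4)/2 on |00000>, sqrt(sqrt(2) + 2)*exp(3*I*pi/4)/2 on |00001>, and 0 on every other basis state. Key observation: the block from step 1 through step 2 cancels to the identity and can be dropped.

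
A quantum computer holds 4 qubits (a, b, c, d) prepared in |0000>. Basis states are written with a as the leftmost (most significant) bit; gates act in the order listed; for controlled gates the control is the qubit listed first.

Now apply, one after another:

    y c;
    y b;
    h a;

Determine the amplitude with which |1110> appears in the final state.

The final state's coefficient on |1110> equals -sqrt(2)/2.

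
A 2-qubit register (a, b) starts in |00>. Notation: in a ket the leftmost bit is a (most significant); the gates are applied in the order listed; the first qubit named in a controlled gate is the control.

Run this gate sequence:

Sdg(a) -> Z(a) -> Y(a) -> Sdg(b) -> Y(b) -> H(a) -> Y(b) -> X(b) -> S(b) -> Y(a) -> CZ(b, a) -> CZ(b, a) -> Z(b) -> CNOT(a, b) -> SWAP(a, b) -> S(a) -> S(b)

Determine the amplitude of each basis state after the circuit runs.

The final amplitudes are 0 on |00>, -sqrt(2)/2 on |01>, -sqrt(2)/2 on |10>, 0 on |11>.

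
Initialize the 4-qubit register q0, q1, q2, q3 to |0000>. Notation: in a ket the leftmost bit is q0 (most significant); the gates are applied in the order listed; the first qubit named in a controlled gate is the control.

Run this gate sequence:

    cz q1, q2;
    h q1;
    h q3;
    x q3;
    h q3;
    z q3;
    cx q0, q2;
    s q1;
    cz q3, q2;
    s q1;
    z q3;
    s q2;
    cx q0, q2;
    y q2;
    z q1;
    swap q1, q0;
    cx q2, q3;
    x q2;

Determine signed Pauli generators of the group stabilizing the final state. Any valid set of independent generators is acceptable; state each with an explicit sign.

The final state is stabilized by the group generated by +XIII, +IZII, +IIZI, -IIIZ; other independent generating sets are equally valid. Key observation: gates 3-6 undo each other exactly, leaving only the rest of the circuit to track.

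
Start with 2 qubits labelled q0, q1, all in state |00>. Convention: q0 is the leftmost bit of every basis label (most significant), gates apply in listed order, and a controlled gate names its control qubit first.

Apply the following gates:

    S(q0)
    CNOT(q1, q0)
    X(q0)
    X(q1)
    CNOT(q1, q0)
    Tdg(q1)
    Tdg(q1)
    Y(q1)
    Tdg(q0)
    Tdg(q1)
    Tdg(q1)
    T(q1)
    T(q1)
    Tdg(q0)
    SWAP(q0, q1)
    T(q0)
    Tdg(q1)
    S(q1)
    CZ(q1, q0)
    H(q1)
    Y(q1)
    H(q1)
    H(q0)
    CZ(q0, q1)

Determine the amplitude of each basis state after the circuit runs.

The final amplitudes are 0 on |00>, sqrt(2)*I/2 on |01>, 0 on |10>, -sqrt(2)*I/2 on |11>. Key observation: the block from step 10 through step 13 cancels to the identity and can be dropped.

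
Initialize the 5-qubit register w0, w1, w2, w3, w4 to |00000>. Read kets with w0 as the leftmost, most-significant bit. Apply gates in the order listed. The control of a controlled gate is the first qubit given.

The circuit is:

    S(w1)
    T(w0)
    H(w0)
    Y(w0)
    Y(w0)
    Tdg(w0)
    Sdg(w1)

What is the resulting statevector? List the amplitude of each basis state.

The resulting statevector has amplitude sqrt(2)/2 on |00000>, -sqrt(2)*exp(3*I*pi/4)/2 on |10000>, and 0 on every other basis state.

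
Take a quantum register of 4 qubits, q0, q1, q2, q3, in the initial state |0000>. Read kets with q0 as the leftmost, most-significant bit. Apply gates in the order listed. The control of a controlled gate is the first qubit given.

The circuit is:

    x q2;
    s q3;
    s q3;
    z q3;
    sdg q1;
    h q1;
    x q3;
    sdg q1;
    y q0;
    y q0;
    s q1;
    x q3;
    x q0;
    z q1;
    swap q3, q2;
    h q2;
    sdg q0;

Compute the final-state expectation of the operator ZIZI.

The expectation value of ZIZI is 0. Key observation: the block from step 7 through step 12 cancels to the identity and can be dropped.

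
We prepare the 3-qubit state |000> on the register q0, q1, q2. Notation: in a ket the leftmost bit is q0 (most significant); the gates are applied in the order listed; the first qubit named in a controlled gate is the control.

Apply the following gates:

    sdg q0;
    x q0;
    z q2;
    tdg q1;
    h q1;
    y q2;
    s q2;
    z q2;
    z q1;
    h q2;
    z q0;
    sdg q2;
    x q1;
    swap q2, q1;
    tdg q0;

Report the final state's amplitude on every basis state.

The final amplitudes are 0 on |000>, 0 on |001>, 0 on |010>, 0 on |011>, -exp(3*I*pi/4)/2 on |100>, exp(3*I*pi/4)/2 on |101>, exp(I*pi/4)/2 on |110>, -exp(I*pi/4)/2 on |111>.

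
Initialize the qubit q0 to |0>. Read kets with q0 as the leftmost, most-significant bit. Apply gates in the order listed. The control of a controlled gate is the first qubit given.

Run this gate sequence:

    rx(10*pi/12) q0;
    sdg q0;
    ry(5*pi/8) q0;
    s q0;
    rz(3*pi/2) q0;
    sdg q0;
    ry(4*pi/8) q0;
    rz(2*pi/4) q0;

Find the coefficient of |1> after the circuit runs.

The final state's coefficient on |1> equals (1 - I)*(sin(5*pi/16) + sqrt(3)*cos(5*pi/16) - sqrt(3)*I*sin(5*pi/16) + I*cos(5*pi/16))/4.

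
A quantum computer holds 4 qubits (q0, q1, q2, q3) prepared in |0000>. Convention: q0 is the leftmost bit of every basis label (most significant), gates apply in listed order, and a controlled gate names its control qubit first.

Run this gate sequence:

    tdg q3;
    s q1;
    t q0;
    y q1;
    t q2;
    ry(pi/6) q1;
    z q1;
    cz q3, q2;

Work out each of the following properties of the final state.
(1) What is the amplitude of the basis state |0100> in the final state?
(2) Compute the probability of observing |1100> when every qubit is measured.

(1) The amplitude on |0100> is I*(-sqrt(6) - sqrt(2))/4.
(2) Outcome |1100> occurs with probability 0.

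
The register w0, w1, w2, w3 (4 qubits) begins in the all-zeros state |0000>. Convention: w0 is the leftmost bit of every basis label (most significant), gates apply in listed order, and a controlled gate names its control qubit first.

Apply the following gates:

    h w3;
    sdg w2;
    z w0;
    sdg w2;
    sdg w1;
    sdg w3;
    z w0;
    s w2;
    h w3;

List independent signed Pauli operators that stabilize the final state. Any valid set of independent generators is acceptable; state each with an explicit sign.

The stabilizer group can be generated by +IIIY, +ZIII, +IZII, +IIZI, among other valid generating sets.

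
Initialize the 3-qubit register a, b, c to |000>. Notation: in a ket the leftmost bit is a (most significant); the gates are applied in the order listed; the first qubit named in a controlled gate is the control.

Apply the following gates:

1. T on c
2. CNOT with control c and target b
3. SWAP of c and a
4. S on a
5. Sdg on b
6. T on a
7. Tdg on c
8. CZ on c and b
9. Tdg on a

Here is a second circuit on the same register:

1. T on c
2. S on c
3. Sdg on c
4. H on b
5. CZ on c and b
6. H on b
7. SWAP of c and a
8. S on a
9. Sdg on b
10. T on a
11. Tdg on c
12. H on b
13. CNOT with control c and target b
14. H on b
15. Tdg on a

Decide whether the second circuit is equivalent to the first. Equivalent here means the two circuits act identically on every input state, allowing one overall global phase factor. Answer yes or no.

Yes, they are equivalent — the unitaries differ by at most a global phase.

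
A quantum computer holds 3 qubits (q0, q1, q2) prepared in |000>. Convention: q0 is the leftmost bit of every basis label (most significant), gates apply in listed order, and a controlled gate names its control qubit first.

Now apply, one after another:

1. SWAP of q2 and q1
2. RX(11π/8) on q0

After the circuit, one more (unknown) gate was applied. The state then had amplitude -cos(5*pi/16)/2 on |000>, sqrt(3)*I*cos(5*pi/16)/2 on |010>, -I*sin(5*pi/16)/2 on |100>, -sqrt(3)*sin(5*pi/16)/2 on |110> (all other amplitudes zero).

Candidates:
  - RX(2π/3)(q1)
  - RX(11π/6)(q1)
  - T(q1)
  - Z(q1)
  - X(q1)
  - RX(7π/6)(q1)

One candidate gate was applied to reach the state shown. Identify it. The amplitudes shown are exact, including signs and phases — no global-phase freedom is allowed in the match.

The applied gate was RX(2π/3)(q1).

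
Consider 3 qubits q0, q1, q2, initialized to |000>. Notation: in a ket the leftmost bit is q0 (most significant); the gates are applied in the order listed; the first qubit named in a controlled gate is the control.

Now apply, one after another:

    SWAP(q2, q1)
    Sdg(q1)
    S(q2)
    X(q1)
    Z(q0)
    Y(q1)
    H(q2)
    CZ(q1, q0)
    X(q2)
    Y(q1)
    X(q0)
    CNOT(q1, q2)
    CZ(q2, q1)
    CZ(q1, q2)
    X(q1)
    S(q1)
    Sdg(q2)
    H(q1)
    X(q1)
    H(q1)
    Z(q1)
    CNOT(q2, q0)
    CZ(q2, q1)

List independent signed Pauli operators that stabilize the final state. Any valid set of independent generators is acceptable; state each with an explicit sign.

One valid set of independent stabilizer generators is -XIY, -ZIZ, +IZI (any independent generating set of the same group is equally correct).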